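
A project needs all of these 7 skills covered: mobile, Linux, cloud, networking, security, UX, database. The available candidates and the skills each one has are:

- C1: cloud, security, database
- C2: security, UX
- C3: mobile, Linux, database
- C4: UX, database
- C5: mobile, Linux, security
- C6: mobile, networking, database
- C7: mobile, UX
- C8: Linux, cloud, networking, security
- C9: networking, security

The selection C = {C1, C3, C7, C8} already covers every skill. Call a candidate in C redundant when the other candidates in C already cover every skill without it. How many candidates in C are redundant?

2

Drop C1: the rest still cover every skill — redundant.
Drop C3: the rest still cover every skill — redundant.
Drop C7: UX uncovered — not redundant.
Drop C8: networking uncovered — not redundant.
2 redundant: C1, C3.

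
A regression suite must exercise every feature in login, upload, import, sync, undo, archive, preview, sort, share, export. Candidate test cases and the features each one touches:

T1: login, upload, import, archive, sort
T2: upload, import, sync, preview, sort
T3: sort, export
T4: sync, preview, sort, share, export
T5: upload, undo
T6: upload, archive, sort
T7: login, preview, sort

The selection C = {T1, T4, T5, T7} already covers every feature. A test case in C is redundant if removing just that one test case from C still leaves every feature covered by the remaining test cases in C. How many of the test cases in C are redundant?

1

Drop T1: import, archive uncovered — not redundant.
Drop T4: sync, share, export uncovered — not redundant.
Drop T5: undo uncovered — not redundant.
Drop T7: the rest still cover every feature — redundant.
1 redundant: T7.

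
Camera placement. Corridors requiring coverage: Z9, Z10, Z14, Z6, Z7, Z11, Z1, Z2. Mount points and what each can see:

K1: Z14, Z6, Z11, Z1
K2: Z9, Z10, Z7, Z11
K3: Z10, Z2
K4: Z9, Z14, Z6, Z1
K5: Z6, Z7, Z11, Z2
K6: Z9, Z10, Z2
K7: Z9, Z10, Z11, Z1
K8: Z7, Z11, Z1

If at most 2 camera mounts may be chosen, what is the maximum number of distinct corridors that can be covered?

Choosing K1, K2 covers {Z9, Z10, Z14, Z6, Z7, Z11, Z1} — 7 corridors.
No choice of 2 camera mounts does better; here Z2 is left uncovered.

7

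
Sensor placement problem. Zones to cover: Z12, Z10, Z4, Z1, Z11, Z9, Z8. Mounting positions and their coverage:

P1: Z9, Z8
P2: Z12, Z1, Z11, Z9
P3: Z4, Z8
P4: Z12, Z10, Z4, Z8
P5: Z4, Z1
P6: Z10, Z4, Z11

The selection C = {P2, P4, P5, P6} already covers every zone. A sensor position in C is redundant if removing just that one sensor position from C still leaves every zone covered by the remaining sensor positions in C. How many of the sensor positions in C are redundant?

2

Drop P2: Z9 uncovered — not redundant.
Drop P4: Z8 uncovered — not redundant.
Drop P5: the rest still cover every zone — redundant.
Drop P6: the rest still cover every zone — redundant.
2 redundant: P5, P6.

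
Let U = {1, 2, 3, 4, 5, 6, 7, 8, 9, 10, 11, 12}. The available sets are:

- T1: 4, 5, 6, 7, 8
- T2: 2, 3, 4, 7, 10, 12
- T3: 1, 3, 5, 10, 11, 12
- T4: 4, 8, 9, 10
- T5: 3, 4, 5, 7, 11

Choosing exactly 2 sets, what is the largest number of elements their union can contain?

Choosing T1, T3 covers {1, 3, 4, 5, 6, 7, 8, 10, 11, 12} — 10 elements.
No choice of 2 sets does better; here 2, 9 are left uncovered.

10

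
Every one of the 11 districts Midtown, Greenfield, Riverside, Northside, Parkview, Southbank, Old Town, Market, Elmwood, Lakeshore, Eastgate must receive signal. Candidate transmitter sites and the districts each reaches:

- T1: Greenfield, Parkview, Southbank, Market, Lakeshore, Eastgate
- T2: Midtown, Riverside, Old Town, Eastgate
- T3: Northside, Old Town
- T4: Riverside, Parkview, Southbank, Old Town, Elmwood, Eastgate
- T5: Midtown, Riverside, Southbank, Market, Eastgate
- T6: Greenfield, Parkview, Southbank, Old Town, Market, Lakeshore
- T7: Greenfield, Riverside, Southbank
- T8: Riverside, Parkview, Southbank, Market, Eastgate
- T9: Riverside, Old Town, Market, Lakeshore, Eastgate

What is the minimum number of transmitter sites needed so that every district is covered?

4

T1, T2, T3, T4 together cover {Midtown, Greenfield, Riverside, Northside, Parkview, Southbank, Old Town, Market, Elmwood, Lakeshore, Eastgate} — every district.
No 3 of the 9 transmitter sites cover everything (all 84 triples fall short), so 4 is minimum.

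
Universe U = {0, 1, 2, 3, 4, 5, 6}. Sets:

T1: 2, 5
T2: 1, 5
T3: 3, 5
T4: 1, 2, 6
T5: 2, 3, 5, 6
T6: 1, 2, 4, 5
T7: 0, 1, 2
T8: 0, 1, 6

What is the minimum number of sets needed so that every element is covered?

T3, T6, T8 together cover {0, 1, 2, 3, 4, 5, 6} — every element.
No 2 of the 8 sets cover everything (all 28 pairs fall short), so 3 is minimum.

3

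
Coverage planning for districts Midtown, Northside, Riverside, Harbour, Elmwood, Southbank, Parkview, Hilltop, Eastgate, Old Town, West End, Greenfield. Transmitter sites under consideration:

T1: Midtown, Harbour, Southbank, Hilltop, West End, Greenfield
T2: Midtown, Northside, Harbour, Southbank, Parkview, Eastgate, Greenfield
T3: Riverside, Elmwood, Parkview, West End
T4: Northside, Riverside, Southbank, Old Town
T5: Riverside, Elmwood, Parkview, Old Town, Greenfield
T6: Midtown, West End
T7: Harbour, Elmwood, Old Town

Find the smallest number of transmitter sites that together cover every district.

T1, T2, T5 together cover {Midtown, Northside, Riverside, Harbour, Elmwood, Southbank, Parkview, Hilltop, Eastgate, Old Town, West End, Greenfield} — every district.
No 2 of the 7 transmitter sites cover everything (all 21 pairs fall short), so 3 is minimum.

3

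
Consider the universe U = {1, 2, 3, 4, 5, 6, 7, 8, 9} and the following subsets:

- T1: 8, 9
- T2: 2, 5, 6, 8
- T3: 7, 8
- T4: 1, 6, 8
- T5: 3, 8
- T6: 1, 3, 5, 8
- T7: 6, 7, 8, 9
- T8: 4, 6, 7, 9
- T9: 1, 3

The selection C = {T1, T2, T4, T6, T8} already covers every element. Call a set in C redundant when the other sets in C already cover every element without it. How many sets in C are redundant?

Drop T1: the rest still cover every element — redundant.
Drop T2: 2 uncovered — not redundant.
Drop T4: the rest still cover every element — redundant.
Drop T6: 3 uncovered — not redundant.
Drop T8: 4, 7 uncovered — not redundant.
2 redundant: T1, T4.

2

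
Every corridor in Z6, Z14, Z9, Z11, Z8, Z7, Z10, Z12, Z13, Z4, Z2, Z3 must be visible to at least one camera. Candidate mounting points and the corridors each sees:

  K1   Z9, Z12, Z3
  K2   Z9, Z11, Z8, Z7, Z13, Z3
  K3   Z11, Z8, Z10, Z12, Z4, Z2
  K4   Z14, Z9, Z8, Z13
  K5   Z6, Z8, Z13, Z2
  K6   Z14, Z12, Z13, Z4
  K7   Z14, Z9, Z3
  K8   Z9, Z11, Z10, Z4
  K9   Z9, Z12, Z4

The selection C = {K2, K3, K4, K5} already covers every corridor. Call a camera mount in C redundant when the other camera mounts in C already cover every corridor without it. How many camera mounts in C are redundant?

Drop K2: Z7, Z3 uncovered — not redundant.
Drop K3: Z10, Z12, Z4 uncovered — not redundant.
Drop K4: Z14 uncovered — not redundant.
Drop K5: Z6 uncovered — not redundant.
None of the camera mounts in C is redundant.

0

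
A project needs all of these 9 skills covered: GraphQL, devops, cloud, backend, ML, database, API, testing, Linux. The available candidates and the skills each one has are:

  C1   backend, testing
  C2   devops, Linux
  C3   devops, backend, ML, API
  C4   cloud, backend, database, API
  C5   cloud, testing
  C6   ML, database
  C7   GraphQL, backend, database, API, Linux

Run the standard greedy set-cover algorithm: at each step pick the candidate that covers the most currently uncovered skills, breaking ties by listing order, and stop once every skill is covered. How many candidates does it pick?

Pick 1: C7 covers 5 new skills (GraphQL, backend, database, API, Linux).
Pick 2: C3 covers 2 new skills (devops, ML).
Pick 3: C5 covers 2 new skills (cloud, testing).
Greedy uses 3 candidates.

3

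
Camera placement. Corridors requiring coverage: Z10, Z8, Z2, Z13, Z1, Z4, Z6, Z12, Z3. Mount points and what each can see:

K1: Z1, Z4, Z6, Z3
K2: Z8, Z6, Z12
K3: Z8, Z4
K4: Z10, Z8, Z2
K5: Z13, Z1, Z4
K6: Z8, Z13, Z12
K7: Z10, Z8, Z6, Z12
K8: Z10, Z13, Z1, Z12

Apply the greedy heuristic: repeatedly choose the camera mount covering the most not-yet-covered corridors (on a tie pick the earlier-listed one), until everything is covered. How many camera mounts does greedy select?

Pick 1: K1 covers 4 new corridors (Z1, Z4, Z6, Z3).
Pick 2: K4 covers 3 new corridors (Z10, Z8, Z2).
Pick 3: K6 covers 2 new corridors (Z13, Z12).
Greedy uses 3 camera mounts.

3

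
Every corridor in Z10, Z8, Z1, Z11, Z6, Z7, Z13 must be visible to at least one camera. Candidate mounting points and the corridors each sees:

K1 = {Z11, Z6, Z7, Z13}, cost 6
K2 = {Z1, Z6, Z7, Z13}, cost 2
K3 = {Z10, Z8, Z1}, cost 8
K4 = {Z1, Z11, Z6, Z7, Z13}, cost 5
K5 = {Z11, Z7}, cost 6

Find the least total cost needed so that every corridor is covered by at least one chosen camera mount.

K3, K4 cover every corridor at cost 8 + 5 = 13.
Any cover uses at least 2 camera mounts; among all covering selections none totals below 13.

13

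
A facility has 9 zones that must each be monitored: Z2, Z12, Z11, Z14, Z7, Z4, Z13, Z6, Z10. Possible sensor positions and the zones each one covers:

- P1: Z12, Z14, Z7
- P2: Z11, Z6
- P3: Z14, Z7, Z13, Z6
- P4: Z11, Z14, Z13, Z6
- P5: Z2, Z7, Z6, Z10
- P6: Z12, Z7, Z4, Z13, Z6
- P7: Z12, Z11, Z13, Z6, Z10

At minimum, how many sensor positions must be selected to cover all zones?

P4, P5, P6 together cover {Z2, Z12, Z11, Z14, Z7, Z4, Z13, Z6, Z10} — every zone.
No 2 of the 7 sensor positions cover everything (all 21 pairs fall short), so 3 is minimum.

3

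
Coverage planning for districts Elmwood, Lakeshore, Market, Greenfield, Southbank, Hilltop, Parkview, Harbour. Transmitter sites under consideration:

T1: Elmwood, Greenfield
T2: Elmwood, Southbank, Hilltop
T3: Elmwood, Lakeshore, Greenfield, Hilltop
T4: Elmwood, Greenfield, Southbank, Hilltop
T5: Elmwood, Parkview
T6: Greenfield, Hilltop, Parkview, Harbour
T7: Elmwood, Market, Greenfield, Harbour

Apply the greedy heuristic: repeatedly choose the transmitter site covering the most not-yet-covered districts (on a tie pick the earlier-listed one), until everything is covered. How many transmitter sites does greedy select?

Pick 1: T3 covers 4 new districts (Elmwood, Lakeshore, Greenfield, Hilltop).
Pick 2: T6 covers 2 new districts (Parkview, Harbour).
Pick 3: T2 covers 1 new districts (Southbank).
Pick 4: T7 covers 1 new districts (Market).
Greedy uses 4 transmitter sites.

4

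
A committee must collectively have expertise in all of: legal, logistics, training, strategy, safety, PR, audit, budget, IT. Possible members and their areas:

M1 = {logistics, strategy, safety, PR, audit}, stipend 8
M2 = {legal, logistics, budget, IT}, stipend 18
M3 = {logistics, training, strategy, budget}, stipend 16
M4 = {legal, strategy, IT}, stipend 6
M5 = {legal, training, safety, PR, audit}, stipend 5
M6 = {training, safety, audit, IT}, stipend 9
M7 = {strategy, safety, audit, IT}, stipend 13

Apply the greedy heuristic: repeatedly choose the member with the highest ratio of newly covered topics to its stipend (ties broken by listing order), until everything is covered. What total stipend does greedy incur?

Pick 1: M5 adds 5 new (legal, training, safety, PR, audit) at stipend 5 (ratio 5/5).
Pick 2: M4 adds 2 new (strategy, IT) at stipend 6 (ratio 2/6).
Pick 3: M1 adds 1 new (logistics) at stipend 8 (ratio 1/8).
Pick 4: M3 adds 1 new (budget) at stipend 16 (ratio 1/16).
Greedy total stipend: 5 + 6 + 8 + 16 = 35. (The true optimum is 27, so greedy overshoots here.)

35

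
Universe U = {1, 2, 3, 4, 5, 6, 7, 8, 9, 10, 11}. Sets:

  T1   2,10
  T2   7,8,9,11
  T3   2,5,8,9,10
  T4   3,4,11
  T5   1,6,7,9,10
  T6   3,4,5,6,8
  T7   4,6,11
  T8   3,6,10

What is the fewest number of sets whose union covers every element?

3

T3, T4, T5 together cover {1, 2, 3, 4, 5, 6, 7, 8, 9, 10, 11} — every element.
No 2 of the 8 sets cover everything (all 28 pairs fall short), so 3 is minimum.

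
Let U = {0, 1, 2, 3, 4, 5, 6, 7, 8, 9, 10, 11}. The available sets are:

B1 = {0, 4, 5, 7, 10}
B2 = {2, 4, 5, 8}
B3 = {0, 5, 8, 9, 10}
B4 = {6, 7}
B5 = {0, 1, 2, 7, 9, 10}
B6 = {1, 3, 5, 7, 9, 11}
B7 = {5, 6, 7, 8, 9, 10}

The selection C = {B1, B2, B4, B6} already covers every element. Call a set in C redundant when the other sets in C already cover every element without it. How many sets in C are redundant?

0

Drop B1: 0, 10 uncovered — not redundant.
Drop B2: 2, 8 uncovered — not redundant.
Drop B4: 6 uncovered — not redundant.
Drop B6: 1, 3, 9, 11 uncovered — not redundant.
None of the sets in C is redundant.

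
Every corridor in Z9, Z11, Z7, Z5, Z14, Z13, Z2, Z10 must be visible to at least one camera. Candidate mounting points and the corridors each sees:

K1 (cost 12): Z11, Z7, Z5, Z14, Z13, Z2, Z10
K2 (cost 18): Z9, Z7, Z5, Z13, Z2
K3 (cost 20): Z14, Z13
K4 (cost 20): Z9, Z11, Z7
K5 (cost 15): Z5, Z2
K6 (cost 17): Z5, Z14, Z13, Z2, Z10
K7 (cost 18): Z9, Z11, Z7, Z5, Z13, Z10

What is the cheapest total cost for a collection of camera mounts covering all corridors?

30

K1, K2 cover every corridor at cost 12 + 18 = 30.
Any cover uses at least 2 camera mounts; among all covering selections none totals below 30.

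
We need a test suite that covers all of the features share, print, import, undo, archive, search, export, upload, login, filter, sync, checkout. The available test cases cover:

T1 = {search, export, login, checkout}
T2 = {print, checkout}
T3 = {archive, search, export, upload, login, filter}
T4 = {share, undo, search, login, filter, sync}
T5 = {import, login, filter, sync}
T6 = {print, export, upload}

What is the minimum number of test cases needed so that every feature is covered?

T2, T3, T4, T5 together cover {share, print, import, undo, archive, search, export, upload, login, filter, sync, checkout} — every feature.
No 3 of the 6 test cases cover everything (all 20 triples fall short), so 4 is minimum.

4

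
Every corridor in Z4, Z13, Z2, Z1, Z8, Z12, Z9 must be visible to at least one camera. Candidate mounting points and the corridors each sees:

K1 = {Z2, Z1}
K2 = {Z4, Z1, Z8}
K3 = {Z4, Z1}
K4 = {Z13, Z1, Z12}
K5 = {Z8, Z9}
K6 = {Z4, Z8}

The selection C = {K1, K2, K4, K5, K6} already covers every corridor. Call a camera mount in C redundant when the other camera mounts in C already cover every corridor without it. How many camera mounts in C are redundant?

Drop K1: Z2 uncovered — not redundant.
Drop K2: the rest still cover every corridor — redundant.
Drop K4: Z13, Z12 uncovered — not redundant.
Drop K5: Z9 uncovered — not redundant.
Drop K6: the rest still cover every corridor — redundant.
2 redundant: K2, K6.

2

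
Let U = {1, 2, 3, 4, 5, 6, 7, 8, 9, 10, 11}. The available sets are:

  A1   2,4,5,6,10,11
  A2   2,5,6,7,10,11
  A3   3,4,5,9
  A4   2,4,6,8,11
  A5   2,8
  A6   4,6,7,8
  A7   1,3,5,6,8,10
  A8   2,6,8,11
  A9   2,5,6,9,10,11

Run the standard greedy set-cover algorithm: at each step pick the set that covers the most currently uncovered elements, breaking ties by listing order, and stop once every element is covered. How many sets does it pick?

4

Pick 1: A1 covers 6 new elements (2, 4, 5, 6, 10, 11).
Pick 2: A7 covers 3 new elements (1, 3, 8).
Pick 3: A2 covers 1 new elements (7).
Pick 4: A3 covers 1 new elements (9).
Greedy uses 4 sets. (The true minimum is 3.)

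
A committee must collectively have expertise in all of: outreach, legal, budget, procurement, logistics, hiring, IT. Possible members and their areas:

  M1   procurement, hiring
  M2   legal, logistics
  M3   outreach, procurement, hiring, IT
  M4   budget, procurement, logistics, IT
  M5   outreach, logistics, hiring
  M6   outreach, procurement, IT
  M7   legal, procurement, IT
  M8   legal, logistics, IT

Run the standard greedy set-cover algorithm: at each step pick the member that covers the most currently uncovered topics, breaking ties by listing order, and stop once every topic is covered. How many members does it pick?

3

Pick 1: M3 covers 4 new topics (outreach, procurement, hiring, IT).
Pick 2: M2 covers 2 new topics (legal, logistics).
Pick 3: M4 covers 1 new topics (budget).
Greedy uses 3 members.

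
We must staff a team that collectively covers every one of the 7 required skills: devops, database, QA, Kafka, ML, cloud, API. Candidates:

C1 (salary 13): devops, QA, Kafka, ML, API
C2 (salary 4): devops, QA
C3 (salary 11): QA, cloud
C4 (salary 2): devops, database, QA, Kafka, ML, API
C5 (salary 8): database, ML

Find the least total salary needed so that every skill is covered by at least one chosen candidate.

13

C3, C4 cover every skill at salary 11 + 2 = 13.
Any cover uses at least 2 candidates; among all covering selections none totals below 13.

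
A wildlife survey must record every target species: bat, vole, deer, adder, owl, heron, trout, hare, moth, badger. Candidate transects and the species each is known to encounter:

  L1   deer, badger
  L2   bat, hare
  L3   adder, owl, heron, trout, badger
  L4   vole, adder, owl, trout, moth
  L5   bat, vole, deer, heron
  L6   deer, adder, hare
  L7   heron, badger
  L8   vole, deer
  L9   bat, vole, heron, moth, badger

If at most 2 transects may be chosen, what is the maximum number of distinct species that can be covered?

Choosing L3, L5 covers {bat, vole, deer, adder, owl, heron, trout, badger} — 8 species.
No choice of 2 transects does better; here hare, moth are left uncovered.

8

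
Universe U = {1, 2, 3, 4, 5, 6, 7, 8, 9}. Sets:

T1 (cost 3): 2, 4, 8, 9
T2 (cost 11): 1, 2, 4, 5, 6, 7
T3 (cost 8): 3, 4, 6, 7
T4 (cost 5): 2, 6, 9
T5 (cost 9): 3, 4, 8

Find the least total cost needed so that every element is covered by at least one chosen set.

22

T1, T2, T3 cover every element at cost 3 + 11 + 8 = 22.
Any cover uses at least 3 sets; among all covering selections none totals below 22.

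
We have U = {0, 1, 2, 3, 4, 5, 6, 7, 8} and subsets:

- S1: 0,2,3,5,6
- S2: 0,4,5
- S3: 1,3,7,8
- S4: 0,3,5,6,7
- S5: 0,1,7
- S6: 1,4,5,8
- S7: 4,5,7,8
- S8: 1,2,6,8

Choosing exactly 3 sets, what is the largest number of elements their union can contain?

9

Choosing S1, S2, S3 covers {0, 1, 2, 3, 4, 5, 6, 7, 8} — 9 elements.
That is all 9 elements.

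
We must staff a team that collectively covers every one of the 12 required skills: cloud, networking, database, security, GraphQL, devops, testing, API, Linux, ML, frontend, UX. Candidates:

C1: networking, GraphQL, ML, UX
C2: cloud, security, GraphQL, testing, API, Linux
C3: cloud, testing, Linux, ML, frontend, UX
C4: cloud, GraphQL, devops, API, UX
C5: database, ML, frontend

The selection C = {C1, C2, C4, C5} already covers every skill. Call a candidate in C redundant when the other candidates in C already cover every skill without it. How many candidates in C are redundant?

Drop C1: networking uncovered — not redundant.
Drop C2: security, testing, Linux uncovered — not redundant.
Drop C4: devops uncovered — not redundant.
Drop C5: database, frontend uncovered — not redundant.
None of the candidates in C is redundant.

0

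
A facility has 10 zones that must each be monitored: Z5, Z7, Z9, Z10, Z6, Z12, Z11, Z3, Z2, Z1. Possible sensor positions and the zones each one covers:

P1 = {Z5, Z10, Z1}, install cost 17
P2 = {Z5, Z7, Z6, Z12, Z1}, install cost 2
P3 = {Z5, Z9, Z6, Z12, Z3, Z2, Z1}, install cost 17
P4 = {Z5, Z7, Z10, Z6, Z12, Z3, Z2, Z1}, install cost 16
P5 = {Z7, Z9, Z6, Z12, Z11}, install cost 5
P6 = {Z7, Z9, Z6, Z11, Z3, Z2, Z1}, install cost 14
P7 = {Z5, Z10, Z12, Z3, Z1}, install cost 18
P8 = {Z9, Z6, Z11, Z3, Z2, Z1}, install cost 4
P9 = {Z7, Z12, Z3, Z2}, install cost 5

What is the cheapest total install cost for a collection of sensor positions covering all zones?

20

P4, P8 cover every zone at install cost 16 + 4 = 20.
Any cover uses at least 2 sensor positions; among all covering selections none totals below 20.
Greedy by coverage-per-install cost would pick P2, P8, P4 for 22 — worse than the optimum 20.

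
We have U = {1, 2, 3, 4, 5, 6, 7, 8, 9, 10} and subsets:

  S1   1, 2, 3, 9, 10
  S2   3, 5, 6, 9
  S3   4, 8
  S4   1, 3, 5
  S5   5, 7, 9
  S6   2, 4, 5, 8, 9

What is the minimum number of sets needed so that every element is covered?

4

S1, S2, S3, S5 together cover {1, 2, 3, 4, 5, 6, 7, 8, 9, 10} — every element.
No 3 of the 6 sets cover everything (all 20 triples fall short), so 4 is minimum.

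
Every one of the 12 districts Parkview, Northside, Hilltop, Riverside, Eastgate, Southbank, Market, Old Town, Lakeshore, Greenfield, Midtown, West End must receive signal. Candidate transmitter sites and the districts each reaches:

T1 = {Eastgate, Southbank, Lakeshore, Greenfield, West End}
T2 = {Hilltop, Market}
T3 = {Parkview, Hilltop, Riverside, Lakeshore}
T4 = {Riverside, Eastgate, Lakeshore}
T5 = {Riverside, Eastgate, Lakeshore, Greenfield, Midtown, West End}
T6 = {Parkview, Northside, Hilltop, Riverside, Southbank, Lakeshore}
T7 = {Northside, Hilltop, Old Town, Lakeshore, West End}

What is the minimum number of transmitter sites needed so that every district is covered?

4

T2, T5, T6, T7 together cover {Parkview, Northside, Hilltop, Riverside, Eastgate, Southbank, Market, Old Town, Lakeshore, Greenfield, Midtown, West End} — every district.
No 3 of the 7 transmitter sites cover everything (all 35 triples fall short), so 4 is minimum.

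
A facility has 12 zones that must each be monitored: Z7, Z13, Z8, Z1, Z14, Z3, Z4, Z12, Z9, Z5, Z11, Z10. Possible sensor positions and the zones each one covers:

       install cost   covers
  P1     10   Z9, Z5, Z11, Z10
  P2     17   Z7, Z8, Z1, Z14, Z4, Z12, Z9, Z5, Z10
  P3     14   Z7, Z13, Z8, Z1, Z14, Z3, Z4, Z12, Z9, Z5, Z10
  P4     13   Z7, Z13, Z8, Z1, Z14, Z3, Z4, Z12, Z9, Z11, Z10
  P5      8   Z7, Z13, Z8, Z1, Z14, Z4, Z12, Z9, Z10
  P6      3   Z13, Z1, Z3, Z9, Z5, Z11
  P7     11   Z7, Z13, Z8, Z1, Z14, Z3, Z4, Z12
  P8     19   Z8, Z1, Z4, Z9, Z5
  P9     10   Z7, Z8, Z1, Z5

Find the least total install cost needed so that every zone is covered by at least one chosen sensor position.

P5, P6 cover every zone at install cost 8 + 3 = 11.
Any cover uses at least 2 sensor positions; among all covering selections none totals below 11.

11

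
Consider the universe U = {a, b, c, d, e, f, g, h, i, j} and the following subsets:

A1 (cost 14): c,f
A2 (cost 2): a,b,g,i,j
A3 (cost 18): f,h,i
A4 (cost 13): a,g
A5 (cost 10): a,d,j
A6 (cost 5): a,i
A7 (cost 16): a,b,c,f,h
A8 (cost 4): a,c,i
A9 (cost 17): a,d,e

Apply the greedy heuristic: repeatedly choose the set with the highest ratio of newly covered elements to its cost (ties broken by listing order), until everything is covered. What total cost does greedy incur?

39

Pick 1: A2 adds 5 new (a, b, g, i, j) at cost 2 (ratio 5/2).
Pick 2: A8 adds 1 new (c) at cost 4 (ratio 1/4).
Pick 3: A7 adds 2 new (f, h) at cost 16 (ratio 2/16).
Pick 4: A9 adds 2 new (d, e) at cost 17 (ratio 2/17).
Greedy total cost: 2 + 4 + 16 + 17 = 39. (The true optimum is 35, so greedy overshoots here.)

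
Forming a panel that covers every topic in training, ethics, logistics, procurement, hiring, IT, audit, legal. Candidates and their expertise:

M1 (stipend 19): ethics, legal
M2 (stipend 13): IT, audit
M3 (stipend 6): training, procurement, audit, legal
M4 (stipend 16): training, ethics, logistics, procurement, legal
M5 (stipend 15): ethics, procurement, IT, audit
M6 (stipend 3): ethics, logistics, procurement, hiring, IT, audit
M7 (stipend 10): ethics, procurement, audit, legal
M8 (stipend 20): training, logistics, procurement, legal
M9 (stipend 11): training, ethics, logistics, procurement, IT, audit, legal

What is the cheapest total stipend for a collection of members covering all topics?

M3, M6 cover every topic at stipend 6 + 3 = 9.
Any cover uses at least 2 members; among all covering selections none totals below 9.

9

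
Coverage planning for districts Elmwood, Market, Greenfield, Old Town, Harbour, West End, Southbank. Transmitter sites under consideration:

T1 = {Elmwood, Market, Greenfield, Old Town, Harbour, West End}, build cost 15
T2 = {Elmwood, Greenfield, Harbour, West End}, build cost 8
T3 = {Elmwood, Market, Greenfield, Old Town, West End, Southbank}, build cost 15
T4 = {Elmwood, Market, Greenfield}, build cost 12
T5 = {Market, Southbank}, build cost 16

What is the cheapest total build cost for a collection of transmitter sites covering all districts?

T2, T3 cover every district at build cost 8 + 15 = 23.
Any cover uses at least 2 transmitter sites; among all covering selections none totals below 23.

23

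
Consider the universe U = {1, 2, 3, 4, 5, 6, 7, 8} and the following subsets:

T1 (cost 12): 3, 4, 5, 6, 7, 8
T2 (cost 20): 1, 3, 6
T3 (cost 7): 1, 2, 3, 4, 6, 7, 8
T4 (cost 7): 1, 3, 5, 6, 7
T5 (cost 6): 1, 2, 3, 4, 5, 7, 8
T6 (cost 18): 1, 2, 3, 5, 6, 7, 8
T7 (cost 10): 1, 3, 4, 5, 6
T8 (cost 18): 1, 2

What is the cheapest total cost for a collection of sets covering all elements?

13

T3, T5 cover every element at cost 7 + 6 = 13.
Any cover uses at least 2 sets; among all covering selections none totals below 13.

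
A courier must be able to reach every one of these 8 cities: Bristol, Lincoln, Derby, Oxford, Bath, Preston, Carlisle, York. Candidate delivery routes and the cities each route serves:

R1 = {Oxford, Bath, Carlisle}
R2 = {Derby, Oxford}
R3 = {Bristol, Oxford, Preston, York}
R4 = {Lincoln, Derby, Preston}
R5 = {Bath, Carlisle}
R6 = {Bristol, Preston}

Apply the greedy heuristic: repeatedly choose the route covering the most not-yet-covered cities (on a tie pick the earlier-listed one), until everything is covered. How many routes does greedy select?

3

Pick 1: R3 covers 4 new cities (Bristol, Oxford, Preston, York).
Pick 2: R1 covers 2 new cities (Bath, Carlisle).
Pick 3: R4 covers 2 new cities (Lincoln, Derby).
Greedy uses 3 routes.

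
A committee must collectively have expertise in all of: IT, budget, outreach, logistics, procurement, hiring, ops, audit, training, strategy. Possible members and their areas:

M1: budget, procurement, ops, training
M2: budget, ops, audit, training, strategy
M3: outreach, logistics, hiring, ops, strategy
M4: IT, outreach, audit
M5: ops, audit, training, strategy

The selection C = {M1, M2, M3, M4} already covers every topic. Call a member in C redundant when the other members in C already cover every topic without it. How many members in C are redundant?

Drop M1: procurement uncovered — not redundant.
Drop M2: the rest still cover every topic — redundant.
Drop M3: logistics, hiring uncovered — not redundant.
Drop M4: IT uncovered — not redundant.
1 redundant: M2.

1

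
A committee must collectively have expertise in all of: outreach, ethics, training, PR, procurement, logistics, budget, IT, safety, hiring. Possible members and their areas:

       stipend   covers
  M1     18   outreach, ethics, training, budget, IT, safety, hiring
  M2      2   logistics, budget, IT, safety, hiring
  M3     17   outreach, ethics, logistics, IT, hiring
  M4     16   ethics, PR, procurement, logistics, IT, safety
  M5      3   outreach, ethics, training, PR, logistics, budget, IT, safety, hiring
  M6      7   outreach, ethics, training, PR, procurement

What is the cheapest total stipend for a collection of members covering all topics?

M2, M6 cover every topic at stipend 2 + 7 = 9.
Any cover uses at least 2 members; among all covering selections none totals below 9.
Greedy by coverage-per-stipend would pick M5, M6 for 10 — worse than the optimum 9.

9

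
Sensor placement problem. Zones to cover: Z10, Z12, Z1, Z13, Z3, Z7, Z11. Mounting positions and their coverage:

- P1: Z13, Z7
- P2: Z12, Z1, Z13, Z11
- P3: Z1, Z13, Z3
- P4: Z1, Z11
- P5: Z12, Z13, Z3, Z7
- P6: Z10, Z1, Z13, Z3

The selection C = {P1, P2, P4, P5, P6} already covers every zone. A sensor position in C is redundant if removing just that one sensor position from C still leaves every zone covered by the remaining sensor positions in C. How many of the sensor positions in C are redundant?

4

Drop P1: the rest still cover every zone — redundant.
Drop P2: the rest still cover every zone — redundant.
Drop P4: the rest still cover every zone — redundant.
Drop P5: the rest still cover every zone — redundant.
Drop P6: Z10 uncovered — not redundant.
4 redundant: P1, P2, P4, P5.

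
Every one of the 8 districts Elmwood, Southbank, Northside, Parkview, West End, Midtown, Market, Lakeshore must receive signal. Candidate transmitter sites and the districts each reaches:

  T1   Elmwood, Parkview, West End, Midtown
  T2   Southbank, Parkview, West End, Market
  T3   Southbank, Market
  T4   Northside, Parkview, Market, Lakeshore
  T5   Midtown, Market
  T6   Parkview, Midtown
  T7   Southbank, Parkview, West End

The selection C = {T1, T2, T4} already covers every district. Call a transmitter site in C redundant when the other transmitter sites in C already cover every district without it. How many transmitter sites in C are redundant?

Drop T1: Elmwood, Midtown uncovered — not redundant.
Drop T2: Southbank uncovered — not redundant.
Drop T4: Northside, Lakeshore uncovered — not redundant.
None of the transmitter sites in C is redundant.

0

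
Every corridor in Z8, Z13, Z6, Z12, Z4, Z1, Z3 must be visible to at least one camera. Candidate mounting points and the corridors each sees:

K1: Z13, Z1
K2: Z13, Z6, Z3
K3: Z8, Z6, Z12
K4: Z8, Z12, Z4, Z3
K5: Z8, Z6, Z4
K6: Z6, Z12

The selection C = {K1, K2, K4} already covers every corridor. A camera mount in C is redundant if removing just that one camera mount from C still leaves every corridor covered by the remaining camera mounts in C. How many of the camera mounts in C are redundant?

Drop K1: Z1 uncovered — not redundant.
Drop K2: Z6 uncovered — not redundant.
Drop K4: Z8, Z12, Z4 uncovered — not redundant.
None of the camera mounts in C is redundant.

0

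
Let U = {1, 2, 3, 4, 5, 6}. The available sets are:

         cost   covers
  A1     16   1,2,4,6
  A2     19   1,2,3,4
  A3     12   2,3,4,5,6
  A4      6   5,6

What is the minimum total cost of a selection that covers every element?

25

A2, A4 cover every element at cost 19 + 6 = 25.
Any cover uses at least 2 sets; among all covering selections none totals below 25.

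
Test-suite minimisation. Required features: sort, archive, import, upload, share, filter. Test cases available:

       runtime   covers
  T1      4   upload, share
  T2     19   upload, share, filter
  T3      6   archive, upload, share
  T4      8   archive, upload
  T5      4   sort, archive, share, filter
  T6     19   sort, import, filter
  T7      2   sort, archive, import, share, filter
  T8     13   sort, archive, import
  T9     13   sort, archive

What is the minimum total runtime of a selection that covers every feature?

6

T1, T7 cover every feature at runtime 4 + 2 = 6.
Any cover uses at least 2 test cases; among all covering selections none totals below 6.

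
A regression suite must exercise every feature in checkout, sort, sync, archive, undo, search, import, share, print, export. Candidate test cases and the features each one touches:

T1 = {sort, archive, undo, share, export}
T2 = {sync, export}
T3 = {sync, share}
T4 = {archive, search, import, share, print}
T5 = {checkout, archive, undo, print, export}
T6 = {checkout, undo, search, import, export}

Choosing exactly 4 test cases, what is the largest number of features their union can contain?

Choosing T1, T2, T4, T5 covers {checkout, sort, sync, archive, undo, search, import, share, print, export} — 10 features.
That is all 10 features.

10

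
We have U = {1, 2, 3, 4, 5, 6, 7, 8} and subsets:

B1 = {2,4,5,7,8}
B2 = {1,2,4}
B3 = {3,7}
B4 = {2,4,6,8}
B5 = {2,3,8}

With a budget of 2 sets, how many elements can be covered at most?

Choosing B1, B2 covers {1, 2, 4, 5, 7, 8} — 6 elements.
No choice of 2 sets does better; here 3, 6 are left uncovered.

6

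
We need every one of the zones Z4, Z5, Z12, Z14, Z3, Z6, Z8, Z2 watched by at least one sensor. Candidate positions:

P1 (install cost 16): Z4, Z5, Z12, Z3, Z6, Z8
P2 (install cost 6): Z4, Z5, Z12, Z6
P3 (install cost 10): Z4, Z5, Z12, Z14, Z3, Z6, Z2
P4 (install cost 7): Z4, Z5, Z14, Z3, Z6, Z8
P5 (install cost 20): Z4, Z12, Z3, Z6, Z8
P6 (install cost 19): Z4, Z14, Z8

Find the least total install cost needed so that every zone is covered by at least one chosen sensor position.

17

P3, P4 cover every zone at install cost 10 + 7 = 17.
Any cover uses at least 2 sensor positions; among all covering selections none totals below 17.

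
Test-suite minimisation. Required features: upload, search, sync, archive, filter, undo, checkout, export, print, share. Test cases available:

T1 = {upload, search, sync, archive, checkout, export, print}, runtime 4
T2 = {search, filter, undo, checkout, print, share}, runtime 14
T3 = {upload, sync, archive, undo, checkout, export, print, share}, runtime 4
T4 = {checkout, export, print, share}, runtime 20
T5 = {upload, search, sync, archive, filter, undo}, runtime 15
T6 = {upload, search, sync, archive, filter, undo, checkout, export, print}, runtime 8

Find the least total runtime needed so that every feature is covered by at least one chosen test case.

T3, T6 cover every feature at runtime 4 + 8 = 12.
Any cover uses at least 2 test cases; among all covering selections none totals below 12.
Greedy by coverage-per-runtime would pick T3, T1, T6 for 16 — worse than the optimum 12.

12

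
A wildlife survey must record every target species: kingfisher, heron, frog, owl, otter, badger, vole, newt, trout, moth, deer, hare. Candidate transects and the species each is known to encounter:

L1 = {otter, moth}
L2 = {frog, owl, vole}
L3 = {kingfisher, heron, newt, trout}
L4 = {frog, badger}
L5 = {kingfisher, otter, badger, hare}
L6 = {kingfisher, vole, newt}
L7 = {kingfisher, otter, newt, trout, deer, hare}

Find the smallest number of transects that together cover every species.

5

L1, L2, L3, L4, L7 together cover {kingfisher, heron, frog, owl, otter, badger, vole, newt, trout, moth, deer, hare} — every species.
No 4 of the 7 transects cover everything (all 35 size-4 selections fall short), so 5 is minimum.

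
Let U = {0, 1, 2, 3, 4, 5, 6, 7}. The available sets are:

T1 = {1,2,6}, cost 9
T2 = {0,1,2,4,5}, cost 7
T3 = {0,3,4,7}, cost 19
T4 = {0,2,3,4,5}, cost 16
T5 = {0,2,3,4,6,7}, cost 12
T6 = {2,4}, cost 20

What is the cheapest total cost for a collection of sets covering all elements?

19

T2, T5 cover every element at cost 7 + 12 = 19.
Any cover uses at least 2 sets; among all covering selections none totals below 19.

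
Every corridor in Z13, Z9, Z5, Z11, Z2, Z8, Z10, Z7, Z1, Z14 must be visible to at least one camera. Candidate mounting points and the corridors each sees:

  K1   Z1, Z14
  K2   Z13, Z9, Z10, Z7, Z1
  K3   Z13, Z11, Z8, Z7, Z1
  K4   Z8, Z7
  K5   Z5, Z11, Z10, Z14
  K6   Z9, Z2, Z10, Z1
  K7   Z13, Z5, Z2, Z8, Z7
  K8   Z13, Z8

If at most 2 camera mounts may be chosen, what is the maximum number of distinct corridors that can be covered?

Choosing K2, K5 covers {Z13, Z9, Z5, Z11, Z10, Z7, Z1, Z14} — 8 corridors.
No choice of 2 camera mounts does better; here Z2, Z8 are left uncovered.

8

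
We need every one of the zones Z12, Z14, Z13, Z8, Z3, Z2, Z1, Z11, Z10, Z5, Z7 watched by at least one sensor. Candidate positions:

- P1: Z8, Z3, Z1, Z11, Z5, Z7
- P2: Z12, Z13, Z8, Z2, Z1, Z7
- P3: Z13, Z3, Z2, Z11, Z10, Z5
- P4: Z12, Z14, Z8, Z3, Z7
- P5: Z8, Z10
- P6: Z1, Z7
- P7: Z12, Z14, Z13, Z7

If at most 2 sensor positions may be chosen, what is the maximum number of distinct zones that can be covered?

Choosing P2, P3 covers {Z12, Z13, Z8, Z3, Z2, Z1, Z11, Z10, Z5, Z7} — 10 zones.
No choice of 2 sensor positions does better; here Z14 is left uncovered.

10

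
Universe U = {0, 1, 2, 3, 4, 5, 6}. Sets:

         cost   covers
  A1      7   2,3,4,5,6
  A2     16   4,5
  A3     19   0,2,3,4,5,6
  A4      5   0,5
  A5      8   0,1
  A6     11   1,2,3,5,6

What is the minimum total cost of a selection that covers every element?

15

A1, A5 cover every element at cost 7 + 8 = 15.
Any cover uses at least 2 sets; among all covering selections none totals below 15.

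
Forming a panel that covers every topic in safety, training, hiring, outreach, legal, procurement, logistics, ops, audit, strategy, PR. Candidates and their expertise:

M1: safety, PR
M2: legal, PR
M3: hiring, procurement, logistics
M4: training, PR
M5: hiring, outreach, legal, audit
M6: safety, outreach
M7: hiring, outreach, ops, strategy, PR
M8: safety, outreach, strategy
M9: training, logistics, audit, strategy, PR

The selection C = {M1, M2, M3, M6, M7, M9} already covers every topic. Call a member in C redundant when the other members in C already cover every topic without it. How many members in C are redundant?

2

Drop M1: the rest still cover every topic — redundant.
Drop M2: legal uncovered — not redundant.
Drop M3: procurement uncovered — not redundant.
Drop M6: the rest still cover every topic — redundant.
Drop M7: ops uncovered — not redundant.
Drop M9: training, audit uncovered — not redundant.
2 redundant: M1, M6.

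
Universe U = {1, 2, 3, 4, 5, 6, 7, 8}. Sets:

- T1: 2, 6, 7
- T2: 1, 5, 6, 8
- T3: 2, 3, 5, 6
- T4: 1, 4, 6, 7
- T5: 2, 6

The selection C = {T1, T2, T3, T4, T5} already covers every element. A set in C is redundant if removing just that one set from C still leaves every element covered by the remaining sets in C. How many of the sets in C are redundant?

Drop T1: the rest still cover every element — redundant.
Drop T2: 8 uncovered — not redundant.
Drop T3: 3 uncovered — not redundant.
Drop T4: 4 uncovered — not redundant.
Drop T5: the rest still cover every element — redundant.
2 redundant: T1, T5.

2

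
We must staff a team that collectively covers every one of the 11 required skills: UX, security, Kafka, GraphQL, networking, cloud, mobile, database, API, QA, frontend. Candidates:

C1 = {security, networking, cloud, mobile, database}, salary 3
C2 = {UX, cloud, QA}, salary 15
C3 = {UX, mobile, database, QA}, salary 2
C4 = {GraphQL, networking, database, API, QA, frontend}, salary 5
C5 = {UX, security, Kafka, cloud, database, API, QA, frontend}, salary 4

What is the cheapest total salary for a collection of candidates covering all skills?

11

C3, C4, C5 cover every skill at salary 2 + 5 + 4 = 11.
Any cover uses at least 3 candidates; among all covering selections none totals below 11.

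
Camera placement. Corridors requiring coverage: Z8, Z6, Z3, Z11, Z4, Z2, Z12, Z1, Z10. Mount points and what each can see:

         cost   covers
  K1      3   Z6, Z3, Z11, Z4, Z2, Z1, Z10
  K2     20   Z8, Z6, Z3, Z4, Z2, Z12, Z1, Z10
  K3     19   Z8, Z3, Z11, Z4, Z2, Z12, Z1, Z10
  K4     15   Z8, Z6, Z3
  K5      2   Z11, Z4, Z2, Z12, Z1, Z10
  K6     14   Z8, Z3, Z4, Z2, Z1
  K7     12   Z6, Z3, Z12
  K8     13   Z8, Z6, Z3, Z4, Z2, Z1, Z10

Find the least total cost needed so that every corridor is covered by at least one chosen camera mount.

15

K5, K8 cover every corridor at cost 2 + 13 = 15.
Any cover uses at least 2 camera mounts; among all covering selections none totals below 15.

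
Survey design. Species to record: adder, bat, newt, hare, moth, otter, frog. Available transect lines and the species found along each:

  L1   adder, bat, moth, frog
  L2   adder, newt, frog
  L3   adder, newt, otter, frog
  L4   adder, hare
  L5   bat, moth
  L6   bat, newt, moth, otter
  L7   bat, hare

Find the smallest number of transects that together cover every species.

3

L1, L3, L4 together cover {adder, bat, newt, hare, moth, otter, frog} — every species.
No 2 of the 7 transects cover everything (all 21 pairs fall short), so 3 is minimum.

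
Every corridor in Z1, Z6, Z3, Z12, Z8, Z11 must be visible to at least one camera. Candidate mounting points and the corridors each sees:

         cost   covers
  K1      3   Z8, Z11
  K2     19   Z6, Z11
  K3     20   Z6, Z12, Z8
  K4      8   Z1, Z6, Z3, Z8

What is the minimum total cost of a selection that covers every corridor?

K1, K3, K4 cover every corridor at cost 3 + 20 + 8 = 31.
Any cover uses at least 3 camera mounts; among all covering selections none totals below 31.

31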